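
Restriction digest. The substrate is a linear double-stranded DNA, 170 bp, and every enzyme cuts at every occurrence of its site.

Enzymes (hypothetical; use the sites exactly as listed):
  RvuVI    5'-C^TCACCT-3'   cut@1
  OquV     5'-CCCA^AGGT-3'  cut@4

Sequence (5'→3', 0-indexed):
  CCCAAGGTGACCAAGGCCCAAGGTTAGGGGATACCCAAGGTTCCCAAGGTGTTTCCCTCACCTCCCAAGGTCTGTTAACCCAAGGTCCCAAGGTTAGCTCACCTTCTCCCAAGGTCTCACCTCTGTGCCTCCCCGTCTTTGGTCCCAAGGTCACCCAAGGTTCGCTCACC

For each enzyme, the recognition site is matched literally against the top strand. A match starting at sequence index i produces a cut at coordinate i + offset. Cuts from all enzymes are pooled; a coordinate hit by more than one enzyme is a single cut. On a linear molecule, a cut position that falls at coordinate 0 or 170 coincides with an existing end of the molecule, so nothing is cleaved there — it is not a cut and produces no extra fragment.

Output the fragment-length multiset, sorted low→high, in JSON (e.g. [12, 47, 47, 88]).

Scan for sites:
  RvuVI (CTCACCT, off=1): starts [56, 97, 115] → cuts [57, 98, 116]
  OquV (CCCAAGGT, off=4): starts [0, 16, 33, 42, 63, 78, 86, 107, 143, 153] → cuts [4, 20, 37, 46, 67, 82, 90, 111, 147, 157]

Pooled cuts: [4, 20, 37, 46, 57, 67, 82, 90, 98, 111, 116, 147, 157]

Fragments:
  [0,4): 4 bp
  [4,20): 16 bp
  [20,37): 17 bp
  [37,46): 9 bp
  [46,57): 11 bp
  [57,67): 10 bp
  [67,82): 15 bp
  [82,90): 8 bp
  [90,98): 8 bp
  [98,111): 13 bp
  [111,116): 5 bp
  [116,147): 31 bp
  [147,157): 10 bp
  [157,170): 13 bp

[4,5,8,8,9,10,10,11,13,13,15,16,17,31]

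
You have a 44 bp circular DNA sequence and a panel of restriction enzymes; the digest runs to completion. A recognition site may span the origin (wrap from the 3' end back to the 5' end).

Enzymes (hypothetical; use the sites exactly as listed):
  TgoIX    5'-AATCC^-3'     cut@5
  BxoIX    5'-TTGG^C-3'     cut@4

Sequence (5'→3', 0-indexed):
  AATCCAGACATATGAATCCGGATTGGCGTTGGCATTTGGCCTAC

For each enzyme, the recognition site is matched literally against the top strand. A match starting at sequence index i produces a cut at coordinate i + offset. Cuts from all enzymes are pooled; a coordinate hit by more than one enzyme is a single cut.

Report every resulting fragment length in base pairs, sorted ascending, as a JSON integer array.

[6,7,7,10,14]

Scan for sites:
  TgoIX AATCC/5: at [0, 14] ⇒ [5, 19]
  BxoIX TTGGC/4: at [22, 28, 35] ⇒ [26, 32, 39]

Pooled cuts: [5, 19, 26, 32, 39]

Fragment lengths:
  5→19: 14 bp
  19→26: 7 bp
  26→32: 6 bp
  32→39: 7 bp
  39→5 (wrap): 44-39+5 = 10 bp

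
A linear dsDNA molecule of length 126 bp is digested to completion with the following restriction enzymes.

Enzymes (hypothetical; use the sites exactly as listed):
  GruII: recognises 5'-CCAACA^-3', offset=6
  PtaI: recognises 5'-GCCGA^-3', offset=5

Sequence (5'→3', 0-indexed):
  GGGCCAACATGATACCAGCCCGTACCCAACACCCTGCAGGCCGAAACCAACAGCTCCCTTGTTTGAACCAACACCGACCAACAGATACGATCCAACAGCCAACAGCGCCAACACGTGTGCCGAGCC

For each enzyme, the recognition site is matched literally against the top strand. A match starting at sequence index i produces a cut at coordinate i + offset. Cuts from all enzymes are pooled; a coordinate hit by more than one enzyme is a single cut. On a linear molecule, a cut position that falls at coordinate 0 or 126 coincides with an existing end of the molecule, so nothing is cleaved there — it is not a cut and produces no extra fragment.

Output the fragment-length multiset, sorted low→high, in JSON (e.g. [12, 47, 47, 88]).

Scan for sites:
  GruII (CCAACA, off=6): starts [3, 25, 46, 67, 77, 91, 98, 107] → cuts [9, 31, 52, 73, 83, 97, 104, 113]
  PtaI (GCCGA, off=5): starts [39, 118] → cuts [44, 123]

Pooled cuts: [9, 31, 44, 52, 73, 83, 97, 104, 113, 123]

Fragments:
  [0,9): 9 bp
  [9,31): 22 bp
  [31,44): 13 bp
  [44,52): 8 bp
  [52,73): 21 bp
  [73,83): 10 bp
  [83,97): 14 bp
  [97,104): 7 bp
  [104,113): 9 bp
  [113,123): 10 bp
  [123,126): 3 bp

[3,7,8,9,9,10,10,13,14,21,22]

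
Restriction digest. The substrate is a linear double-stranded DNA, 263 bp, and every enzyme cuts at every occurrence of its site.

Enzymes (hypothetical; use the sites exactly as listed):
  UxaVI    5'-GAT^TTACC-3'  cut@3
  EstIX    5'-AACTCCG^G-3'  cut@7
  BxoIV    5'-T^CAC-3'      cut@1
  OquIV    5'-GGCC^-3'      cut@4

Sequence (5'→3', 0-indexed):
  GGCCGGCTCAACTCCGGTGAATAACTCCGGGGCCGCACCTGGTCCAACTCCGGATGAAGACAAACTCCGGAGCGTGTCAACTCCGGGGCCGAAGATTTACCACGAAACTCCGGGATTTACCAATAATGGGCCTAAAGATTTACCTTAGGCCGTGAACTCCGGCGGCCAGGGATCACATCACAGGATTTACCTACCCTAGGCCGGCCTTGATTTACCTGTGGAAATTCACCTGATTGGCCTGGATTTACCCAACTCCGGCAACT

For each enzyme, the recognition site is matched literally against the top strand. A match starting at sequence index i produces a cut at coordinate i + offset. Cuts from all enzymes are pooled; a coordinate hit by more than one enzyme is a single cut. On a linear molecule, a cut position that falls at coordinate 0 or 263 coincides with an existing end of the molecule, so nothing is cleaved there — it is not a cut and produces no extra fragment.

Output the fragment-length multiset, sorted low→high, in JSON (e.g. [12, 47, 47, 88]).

[4,4,4,5,5,5,5,5,6,6,6,6,7,8,10,12,12,13,13,13,15,16,16,16,16,17,18]

Scan for sites:
  UxaVI GATTTACC/3: at [93, 113, 136, 183, 208, 241] ⇒ [96, 116, 139, 186, 211, 244]
  EstIX AACTCCGG/7: at [9, 22, 45, 62, 78, 105, 154, 250] ⇒ [16, 29, 52, 69, 85, 112, 161, 257]
  BxoIV TCAC/1: at [172, 177, 225] ⇒ [173, 178, 226]
  OquIV GGCC/4: at [0, 30, 86, 128, 147, 163, 198, 202, 235] ⇒ [4, 34, 90, 132, 151, 167, 202, 206, 239]

Pooled cuts: [4, 16, 29, 34, 52, 69, 85, 90, 96, 112, 116, 132, 139, 151, 161, 167, 173, 178, 186, 202, 206, 211, 226, 239, 244, 257]

Fragments:
  [0,4): 4 bp
  [4,16): 12 bp
  [16,29): 13 bp
  [29,34): 5 bp
  [34,52): 18 bp
  [52,69): 17 bp
  [69,85): 16 bp
  [85,90): 5 bp
  [90,96): 6 bp
  [96,112): 16 bp
  [112,116): 4 bp
  [116,132): 16 bp
  [132,139): 7 bp
  [139,151): 12 bp
  [151,161): 10 bp
  [161,167): 6 bp
  [167,173): 6 bp
  [173,178): 5 bp
  [178,186): 8 bp
  [186,202): 16 bp
  [202,206): 4 bp
  [206,211): 5 bp
  [211,226): 15 bp
  [226,239): 13 bp
  [239,244): 5 bp
  [244,257): 13 bp
  [257,263): 6 bp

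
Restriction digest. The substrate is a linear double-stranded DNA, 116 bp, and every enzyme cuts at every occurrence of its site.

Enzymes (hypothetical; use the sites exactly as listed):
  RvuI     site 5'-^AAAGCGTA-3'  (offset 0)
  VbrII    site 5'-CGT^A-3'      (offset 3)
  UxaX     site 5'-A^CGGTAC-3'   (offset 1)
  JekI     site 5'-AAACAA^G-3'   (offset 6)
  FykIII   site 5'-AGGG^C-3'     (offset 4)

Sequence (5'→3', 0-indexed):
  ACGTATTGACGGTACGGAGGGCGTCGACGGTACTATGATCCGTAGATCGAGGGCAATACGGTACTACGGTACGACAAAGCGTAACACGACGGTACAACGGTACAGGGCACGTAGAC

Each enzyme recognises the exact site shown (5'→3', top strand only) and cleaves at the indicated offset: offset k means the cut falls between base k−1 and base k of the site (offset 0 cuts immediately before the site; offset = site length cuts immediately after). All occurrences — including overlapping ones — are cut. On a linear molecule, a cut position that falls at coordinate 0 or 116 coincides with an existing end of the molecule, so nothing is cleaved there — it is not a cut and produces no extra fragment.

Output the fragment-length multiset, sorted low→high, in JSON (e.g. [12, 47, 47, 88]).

Scan for sites:
  RvuI (AAAGCGTA, off=0): starts [75] → cuts [75]
  VbrII (CGTA, off=3): starts [1, 40, 79, 109] → cuts [4, 43, 82, 112]
  UxaX (ACGGTAC, off=1): starts [8, 26, 57, 65, 88, 96] → cuts [9, 27, 58, 66, 89, 97]
  JekI (AAACAAG, off=6): no sites
  FykIII (AGGGC, off=4): starts [17, 49, 103] → cuts [21, 53, 107]

Pooled cuts: [4, 9, 21, 27, 43, 53, 58, 66, 75, 82, 89, 97, 107, 112]

Fragments:
  [0,4): 4 bp
  [4,9): 5 bp
  [9,21): 12 bp
  [21,27): 6 bp
  [27,43): 16 bp
  [43,53): 10 bp
  [53,58): 5 bp
  [58,66): 8 bp
  [66,75): 9 bp
  [75,82): 7 bp
  [82,89): 7 bp
  [89,97): 8 bp
  [97,107): 10 bp
  [107,112): 5 bp
  [112,116): 4 bp

[4,4,5,5,5,6,7,7,8,8,9,10,10,12,16]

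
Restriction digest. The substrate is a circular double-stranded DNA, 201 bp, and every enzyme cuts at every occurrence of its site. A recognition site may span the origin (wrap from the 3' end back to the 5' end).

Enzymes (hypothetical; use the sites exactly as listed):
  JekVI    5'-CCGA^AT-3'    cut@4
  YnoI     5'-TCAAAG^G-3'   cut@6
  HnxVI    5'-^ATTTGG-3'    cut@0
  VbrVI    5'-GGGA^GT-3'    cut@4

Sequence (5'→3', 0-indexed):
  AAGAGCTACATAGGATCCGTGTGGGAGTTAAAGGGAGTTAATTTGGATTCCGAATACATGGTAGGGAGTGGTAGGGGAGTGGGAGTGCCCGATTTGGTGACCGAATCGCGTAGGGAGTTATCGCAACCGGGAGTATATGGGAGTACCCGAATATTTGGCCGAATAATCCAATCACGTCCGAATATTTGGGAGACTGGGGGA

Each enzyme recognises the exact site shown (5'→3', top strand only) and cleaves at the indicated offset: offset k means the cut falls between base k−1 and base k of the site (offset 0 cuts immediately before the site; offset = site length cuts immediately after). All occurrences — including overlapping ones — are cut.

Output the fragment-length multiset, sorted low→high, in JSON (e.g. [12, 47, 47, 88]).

Site scan:
  JekVI CCGAAT/4: at [49, 100, 146, 158, 177] ⇒ [53, 104, 150, 162, 181]
  YnoI (TCAAAGG, off=6): no sites
  HnxVI ATTTGG/0: at [40, 91, 152, 183] ⇒ [40, 91, 152, 183]
  VbrVI GGGAGT/4: at [22, 32, 63, 74, 80, 112, 128, 138] ⇒ [26, 36, 67, 78, 84, 116, 132, 142]

All cut coordinates (distinct, sorted): [26, 36, 40, 53, 67, 78, 84, 91, 104, 116, 132, 142, 150, 152, 162, 181, 183]

Fragment lengths:
  26→36: 10 bp
  36→40: 4 bp
  40→53: 13 bp
  53→67: 14 bp
  67→78: 11 bp
  78→84: 6 bp
  84→91: 7 bp
  91→104: 13 bp
  104→116: 12 bp
  116→132: 16 bp
  132→142: 10 bp
  142→150: 8 bp
  150→152: 2 bp
  152→162: 10 bp
  162→181: 19 bp
  181→183: 2 bp
  183→26 (wrap): 201-183+26 = 44 bp

[2,2,4,6,7,8,10,10,10,11,12,13,13,14,16,19,44]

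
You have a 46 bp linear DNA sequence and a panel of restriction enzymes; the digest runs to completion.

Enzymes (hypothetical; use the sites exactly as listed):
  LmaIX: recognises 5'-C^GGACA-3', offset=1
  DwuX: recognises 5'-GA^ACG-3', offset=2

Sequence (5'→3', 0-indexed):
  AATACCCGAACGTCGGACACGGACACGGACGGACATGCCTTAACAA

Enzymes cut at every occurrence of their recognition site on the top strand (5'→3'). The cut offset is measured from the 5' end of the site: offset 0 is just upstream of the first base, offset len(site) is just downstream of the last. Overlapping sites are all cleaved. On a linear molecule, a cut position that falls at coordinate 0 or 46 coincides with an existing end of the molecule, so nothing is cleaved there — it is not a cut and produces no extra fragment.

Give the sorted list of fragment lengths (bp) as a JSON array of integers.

[5,6,9,10,16]

Scan for sites:
  LmaIX CGGACA/1: at [13, 19, 29] ⇒ [14, 20, 30]
  DwuX GAACG/2: at [7] ⇒ [9]

Pooled cuts: [9, 14, 20, 30]

Fragment lengths:
  [0,9): 9 bp
  [9,14): 5 bp
  [14,20): 6 bp
  [20,30): 10 bp
  [30,46): 16 bp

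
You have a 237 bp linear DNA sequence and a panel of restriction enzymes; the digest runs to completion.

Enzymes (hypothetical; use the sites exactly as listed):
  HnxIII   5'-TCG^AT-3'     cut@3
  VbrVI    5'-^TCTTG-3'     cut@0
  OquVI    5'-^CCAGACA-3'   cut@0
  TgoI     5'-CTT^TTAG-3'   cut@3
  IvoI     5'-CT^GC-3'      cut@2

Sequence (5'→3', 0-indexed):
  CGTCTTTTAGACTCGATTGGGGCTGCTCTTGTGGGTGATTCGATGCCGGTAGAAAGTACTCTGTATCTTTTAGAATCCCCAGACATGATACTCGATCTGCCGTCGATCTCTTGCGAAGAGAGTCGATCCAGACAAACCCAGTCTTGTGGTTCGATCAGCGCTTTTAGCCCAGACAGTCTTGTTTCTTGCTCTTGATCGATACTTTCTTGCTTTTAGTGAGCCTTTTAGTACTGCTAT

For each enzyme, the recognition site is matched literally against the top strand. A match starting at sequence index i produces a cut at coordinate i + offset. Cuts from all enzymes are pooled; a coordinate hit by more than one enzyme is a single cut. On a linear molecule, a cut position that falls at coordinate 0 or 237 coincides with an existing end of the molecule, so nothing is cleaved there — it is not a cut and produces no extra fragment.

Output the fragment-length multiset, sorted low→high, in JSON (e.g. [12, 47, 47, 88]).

[2,2,3,4,5,5,6,6,6,7,7,8,8,8,9,9,9,9,10,12,12,14,16,16,17,27]

Site scan:
  HnxIII (TCGAT, off=3): starts [12, 39, 91, 102, 122, 150, 195] → cuts [15, 42, 94, 105, 125, 153, 198]
  VbrVI (TCTTG, off=0): starts [26, 108, 141, 176, 183, 189, 204] → cuts [26, 108, 141, 176, 183, 189, 204]
  OquVI (CCAGACA, off=0): starts [78, 127, 168] → cuts [78, 127, 168]
  TgoI (CTTTTAG, off=3): starts [3, 66, 160, 209, 221] → cuts [6, 69, 163, 212, 224]
  IvoI (CTGC, off=2): starts [22, 96, 230] → cuts [24, 98, 232]

Pooled cuts: [6, 15, 24, 26, 42, 69, 78, 94, 98, 105, 108, 125, 127, 141, 153, 163, 168, 176, 183, 189, 198, 204, 212, 224, 232]

Fragment lengths:
  [0,6): 6 bp
  [6,15): 9 bp
  [15,24): 9 bp
  [24,26): 2 bp
  [26,42): 16 bp
  [42,69): 27 bp
  [69,78): 9 bp
  [78,94): 16 bp
  [94,98): 4 bp
  [98,105): 7 bp
  [105,108): 3 bp
  [108,125): 17 bp
  [125,127): 2 bp
  [127,141): 14 bp
  [141,153): 12 bp
  [153,163): 10 bp
  [163,168): 5 bp
  [168,176): 8 bp
  [176,183): 7 bp
  [183,189): 6 bp
  [189,198): 9 bp
  [198,204): 6 bp
  [204,212): 8 bp
  [212,224): 12 bp
  [224,232): 8 bp
  [232,237): 5 bp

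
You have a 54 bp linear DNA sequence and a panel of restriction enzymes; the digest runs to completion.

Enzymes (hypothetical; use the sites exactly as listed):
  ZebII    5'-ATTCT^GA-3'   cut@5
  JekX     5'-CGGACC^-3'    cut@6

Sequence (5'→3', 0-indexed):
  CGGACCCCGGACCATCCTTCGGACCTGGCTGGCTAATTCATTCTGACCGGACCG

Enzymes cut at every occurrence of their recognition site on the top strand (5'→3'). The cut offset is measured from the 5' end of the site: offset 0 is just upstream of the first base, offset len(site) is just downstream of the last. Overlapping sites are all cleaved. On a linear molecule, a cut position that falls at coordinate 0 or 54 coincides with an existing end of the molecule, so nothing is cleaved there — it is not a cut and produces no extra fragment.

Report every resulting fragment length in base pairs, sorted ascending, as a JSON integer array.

Per-enzyme occurrences:
  ZebII ATTCTGA/5: at [39] ⇒ [44]
  JekX CGGACC/6: at [0, 7, 19, 47] ⇒ [6, 13, 25, 53]

Pooled cuts: [6, 13, 25, 44, 53]

Fragment lengths:
  [0,6): 6 bp
  [6,13): 7 bp
  [13,25): 12 bp
  [25,44): 19 bp
  [44,53): 9 bp
  [53,54): 1 bp

[1,6,7,9,12,19]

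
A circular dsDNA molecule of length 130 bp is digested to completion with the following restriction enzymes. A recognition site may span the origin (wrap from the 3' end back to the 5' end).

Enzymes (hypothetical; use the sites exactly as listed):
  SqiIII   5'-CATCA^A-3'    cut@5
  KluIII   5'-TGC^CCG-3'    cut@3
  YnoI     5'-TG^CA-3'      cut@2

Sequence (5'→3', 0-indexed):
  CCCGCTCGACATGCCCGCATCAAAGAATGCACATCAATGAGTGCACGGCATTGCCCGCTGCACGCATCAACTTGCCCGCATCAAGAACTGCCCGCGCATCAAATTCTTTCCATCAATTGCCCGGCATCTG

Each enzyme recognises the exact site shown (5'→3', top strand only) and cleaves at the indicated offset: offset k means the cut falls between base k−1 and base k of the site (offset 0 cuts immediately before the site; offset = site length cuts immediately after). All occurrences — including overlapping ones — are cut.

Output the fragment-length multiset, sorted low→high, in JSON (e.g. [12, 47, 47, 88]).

Scan for sites:
  SqiIII (CATCAA, off=5): starts [17, 31, 64, 78, 96, 110] → cuts [22, 36, 69, 83, 101, 115]
  KluIII (TGCCCG, off=3): starts [11, 51, 72, 88, 117, 128] → cuts [1, 14, 54, 75, 91, 120]
  YnoI (TGCA, off=2): starts [27, 41, 58] → cuts [29, 43, 60]

Pooled cuts: [1, 14, 22, 29, 36, 43, 54, 60, 69, 75, 83, 91, 101, 115, 120]

Fragments:
  1→14: 13 bp
  14→22: 8 bp
  22→29: 7 bp
  29→36: 7 bp
  36→43: 7 bp
  43→54: 11 bp
  54→60: 6 bp
  60→69: 9 bp
  69→75: 6 bp
  75→83: 8 bp
  83→91: 8 bp
  91→101: 10 bp
  101→115: 14 bp
  115→120: 5 bp
  120→1 (wrap): 130-120+1 = 11 bp

[5,6,6,7,7,7,8,8,8,9,10,11,11,13,14]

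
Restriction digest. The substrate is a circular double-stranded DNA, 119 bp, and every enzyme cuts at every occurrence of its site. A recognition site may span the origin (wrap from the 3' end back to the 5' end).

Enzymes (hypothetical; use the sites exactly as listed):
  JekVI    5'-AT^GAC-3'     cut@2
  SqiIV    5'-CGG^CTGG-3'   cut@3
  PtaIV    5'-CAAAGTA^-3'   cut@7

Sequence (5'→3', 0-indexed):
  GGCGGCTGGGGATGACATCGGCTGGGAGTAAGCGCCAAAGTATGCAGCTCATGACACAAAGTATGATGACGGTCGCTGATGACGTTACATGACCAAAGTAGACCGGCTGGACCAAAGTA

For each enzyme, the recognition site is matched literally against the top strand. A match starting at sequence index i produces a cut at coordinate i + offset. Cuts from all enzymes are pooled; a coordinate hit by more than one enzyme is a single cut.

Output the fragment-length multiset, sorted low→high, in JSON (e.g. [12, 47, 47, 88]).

[4,5,6,8,8,10,10,10,11,13,13,21]

Site scan:
  JekVI ATGAC/2: at [11, 50, 65, 78, 88] ⇒ [13, 52, 67, 80, 90]
  SqiIV CGGCTGG/3: at [2, 18, 103] ⇒ [5, 21, 106]
  PtaIV CAAAGTA/7: at [35, 56, 93, 112] ⇒ [0, 42, 63, 100]

All cut coordinates (distinct, sorted): [0, 5, 13, 21, 42, 52, 63, 67, 80, 90, 100, 106]

Fragment lengths:
  0→5: 5 bp
  5→13: 8 bp
  13→21: 8 bp
  21→42: 21 bp
  42→52: 10 bp
  52→63: 11 bp
  63→67: 4 bp
  67→80: 13 bp
  80→90: 10 bp
  90→100: 10 bp
  100→106: 6 bp
  106→0 (wrap): 119-106+0 = 13 bp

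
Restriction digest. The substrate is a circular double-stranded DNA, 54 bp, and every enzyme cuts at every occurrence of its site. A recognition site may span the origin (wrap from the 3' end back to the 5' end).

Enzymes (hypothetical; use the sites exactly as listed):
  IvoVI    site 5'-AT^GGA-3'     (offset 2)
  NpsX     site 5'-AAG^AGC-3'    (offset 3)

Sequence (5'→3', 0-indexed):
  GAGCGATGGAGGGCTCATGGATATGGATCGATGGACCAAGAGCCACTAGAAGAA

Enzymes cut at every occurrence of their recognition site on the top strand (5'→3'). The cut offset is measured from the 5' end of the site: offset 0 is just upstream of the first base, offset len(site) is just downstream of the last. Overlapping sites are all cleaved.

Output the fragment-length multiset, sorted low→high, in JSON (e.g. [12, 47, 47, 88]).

Site scan:
  IvoVI ATGGA/2: at [5, 16, 22, 30] ⇒ [7, 18, 24, 32]
  NpsX AAGAGC/3: at [37, 52] ⇒ [1, 40]

Pooled cuts: [1, 7, 18, 24, 32, 40]

Fragment lengths:
  1→7: 6 bp
  7→18: 11 bp
  18→24: 6 bp
  24→32: 8 bp
  32→40: 8 bp
  40→1 (wrap): 54-40+1 = 15 bp

[6,6,8,8,11,15]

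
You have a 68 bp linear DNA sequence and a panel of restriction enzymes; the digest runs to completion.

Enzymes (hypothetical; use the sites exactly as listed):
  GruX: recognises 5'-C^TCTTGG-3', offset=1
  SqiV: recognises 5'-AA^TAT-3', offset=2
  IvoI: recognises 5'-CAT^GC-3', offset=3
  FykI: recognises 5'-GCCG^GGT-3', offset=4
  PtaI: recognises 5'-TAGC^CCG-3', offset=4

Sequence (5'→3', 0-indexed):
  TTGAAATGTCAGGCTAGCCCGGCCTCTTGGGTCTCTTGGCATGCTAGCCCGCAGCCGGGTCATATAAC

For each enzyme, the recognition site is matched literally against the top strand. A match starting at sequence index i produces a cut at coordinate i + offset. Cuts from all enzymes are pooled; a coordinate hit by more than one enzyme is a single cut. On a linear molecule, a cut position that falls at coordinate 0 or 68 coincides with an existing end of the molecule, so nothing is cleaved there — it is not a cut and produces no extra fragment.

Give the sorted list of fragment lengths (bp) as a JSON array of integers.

Per-enzyme occurrences:
  GruX CTCTTGG/1: at [23, 32] ⇒ [24, 33]
  SqiV (AATAT, off=2): no sites
  IvoI CATGC/3: at [39] ⇒ [42]
  FykI GCCGGGT/4: at [53] ⇒ [57]
  PtaI TAGCCCG/4: at [14, 44] ⇒ [18, 48]

All cut coordinates (distinct, sorted): [18, 24, 33, 42, 48, 57]

Fragment lengths:
  [0,18): 18 bp
  [18,24): 6 bp
  [24,33): 9 bp
  [33,42): 9 bp
  [42,48): 6 bp
  [48,57): 9 bp
  [57,68): 11 bp

[6,6,9,9,9,11,18]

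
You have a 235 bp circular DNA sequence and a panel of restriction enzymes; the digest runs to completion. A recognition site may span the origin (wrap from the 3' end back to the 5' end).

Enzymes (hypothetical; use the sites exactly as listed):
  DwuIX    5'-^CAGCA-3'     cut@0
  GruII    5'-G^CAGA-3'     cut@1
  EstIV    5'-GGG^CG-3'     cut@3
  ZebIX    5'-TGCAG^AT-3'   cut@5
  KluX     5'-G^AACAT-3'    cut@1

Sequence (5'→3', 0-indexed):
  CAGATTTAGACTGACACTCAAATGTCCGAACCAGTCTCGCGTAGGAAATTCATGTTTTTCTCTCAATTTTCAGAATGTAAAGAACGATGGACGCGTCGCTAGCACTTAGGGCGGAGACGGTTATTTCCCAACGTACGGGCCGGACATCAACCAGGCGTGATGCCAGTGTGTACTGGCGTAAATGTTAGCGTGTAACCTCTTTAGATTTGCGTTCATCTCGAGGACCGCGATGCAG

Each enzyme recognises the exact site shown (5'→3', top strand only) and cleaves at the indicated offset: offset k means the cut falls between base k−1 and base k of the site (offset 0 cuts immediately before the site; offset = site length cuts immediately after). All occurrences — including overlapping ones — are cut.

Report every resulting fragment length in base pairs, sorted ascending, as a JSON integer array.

Per-enzyme occurrences:
  DwuIX CAGCA/0: at [232] ⇒ [232]
  GruII GCAGA/1: at [234] ⇒ [0]
  EstIV GGGCG/3: at [108] ⇒ [111]
  ZebIX (TGCAGAT, off=5): no sites
  KluX (GAACAT, off=1): no sites

All cut coordinates (distinct, sorted): [0, 111, 232]

Fragments:
  0→111: 111 bp
  111→232: 121 bp
  232→0 (wrap): 235-232+0 = 3 bp

[3,111,121]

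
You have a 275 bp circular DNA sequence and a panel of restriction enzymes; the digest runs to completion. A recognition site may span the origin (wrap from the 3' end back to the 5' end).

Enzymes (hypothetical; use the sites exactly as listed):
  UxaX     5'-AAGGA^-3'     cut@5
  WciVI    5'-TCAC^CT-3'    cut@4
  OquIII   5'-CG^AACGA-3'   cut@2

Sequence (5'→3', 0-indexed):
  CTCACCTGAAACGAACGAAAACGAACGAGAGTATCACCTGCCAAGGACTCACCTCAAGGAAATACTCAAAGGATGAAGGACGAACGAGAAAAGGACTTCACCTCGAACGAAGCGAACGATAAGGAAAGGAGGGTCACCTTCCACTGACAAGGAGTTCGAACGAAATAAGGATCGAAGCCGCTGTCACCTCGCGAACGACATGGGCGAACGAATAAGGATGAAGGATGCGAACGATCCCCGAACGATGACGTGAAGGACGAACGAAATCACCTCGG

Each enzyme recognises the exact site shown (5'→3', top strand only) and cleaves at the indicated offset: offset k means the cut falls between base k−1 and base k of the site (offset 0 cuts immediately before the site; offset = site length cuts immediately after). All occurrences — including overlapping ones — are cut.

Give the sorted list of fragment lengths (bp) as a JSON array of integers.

[2,2,4,4,5,5,5,6,6,7,7,7,8,8,9,10,10,10,11,11,11,12,13,13,13,13,14,16,16,17]

Site scan:
  UxaX (AAGGA, off=5): starts [42, 55, 68, 75, 90, 120, 125, 148, 166, 213, 220, 252] → cuts [47, 60, 73, 80, 95, 125, 130, 153, 171, 218, 225, 257]
  WciVI (TCACCT, off=4): starts [1, 33, 48, 97, 133, 183, 266] → cuts [5, 37, 52, 101, 137, 187, 270]
  OquIII (CGAACGA, off=2): starts [11, 21, 80, 103, 112, 156, 191, 204, 227, 238, 257] → cuts [13, 23, 82, 105, 114, 158, 193, 206, 229, 240, 259]

All cut coordinates (distinct, sorted): [5, 13, 23, 37, 47, 52, 60, 73, 80, 82, 95, 101, 105, 114, 125, 130, 137, 153, 158, 171, 187, 193, 206, 218, 225, 229, 240, 257, 259, 270]

Fragments:
  5→13: 8 bp
  13→23: 10 bp
  23→37: 14 bp
  37→47: 10 bp
  47→52: 5 bp
  52→60: 8 bp
  60→73: 13 bp
  73→80: 7 bp
  80→82: 2 bp
  82→95: 13 bp
  95→101: 6 bp
  101→105: 4 bp
  105→114: 9 bp
  114→125: 11 bp
  125→130: 5 bp
  130→137: 7 bp
  137→153: 16 bp
  153→158: 5 bp
  158→171: 13 bp
  171→187: 16 bp
  187→193: 6 bp
  193→206: 13 bp
  206→218: 12 bp
  218→225: 7 bp
  225→229: 4 bp
  229→240: 11 bp
  240→257: 17 bp
  257→259: 2 bp
  259→270: 11 bp
  270→5 (wrap): 275-270+5 = 10 bp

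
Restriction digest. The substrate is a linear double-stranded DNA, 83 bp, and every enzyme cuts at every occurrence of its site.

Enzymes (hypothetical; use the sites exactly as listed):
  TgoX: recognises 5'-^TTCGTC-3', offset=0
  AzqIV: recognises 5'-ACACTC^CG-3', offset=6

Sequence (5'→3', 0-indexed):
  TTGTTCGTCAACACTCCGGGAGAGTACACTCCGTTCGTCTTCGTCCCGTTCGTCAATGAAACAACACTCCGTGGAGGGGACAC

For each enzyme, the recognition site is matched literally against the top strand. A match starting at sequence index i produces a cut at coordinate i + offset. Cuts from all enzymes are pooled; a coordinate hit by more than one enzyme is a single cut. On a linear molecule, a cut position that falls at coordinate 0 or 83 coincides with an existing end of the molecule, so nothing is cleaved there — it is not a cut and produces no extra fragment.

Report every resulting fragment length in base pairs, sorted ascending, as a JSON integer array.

[2,3,6,9,13,14,15,21]

Site scan:
  TgoX TTCGTC/0: at [3, 33, 39, 48] ⇒ [3, 33, 39, 48]
  AzqIV ACACTCCG/6: at [10, 25, 63] ⇒ [16, 31, 69]

Pooled cuts: [3, 16, 31, 33, 39, 48, 69]

Fragments:
  [0,3): 3 bp
  [3,16): 13 bp
  [16,31): 15 bp
  [31,33): 2 bp
  [33,39): 6 bp
  [39,48): 9 bp
  [48,69): 21 bp
  [69,83): 14 bp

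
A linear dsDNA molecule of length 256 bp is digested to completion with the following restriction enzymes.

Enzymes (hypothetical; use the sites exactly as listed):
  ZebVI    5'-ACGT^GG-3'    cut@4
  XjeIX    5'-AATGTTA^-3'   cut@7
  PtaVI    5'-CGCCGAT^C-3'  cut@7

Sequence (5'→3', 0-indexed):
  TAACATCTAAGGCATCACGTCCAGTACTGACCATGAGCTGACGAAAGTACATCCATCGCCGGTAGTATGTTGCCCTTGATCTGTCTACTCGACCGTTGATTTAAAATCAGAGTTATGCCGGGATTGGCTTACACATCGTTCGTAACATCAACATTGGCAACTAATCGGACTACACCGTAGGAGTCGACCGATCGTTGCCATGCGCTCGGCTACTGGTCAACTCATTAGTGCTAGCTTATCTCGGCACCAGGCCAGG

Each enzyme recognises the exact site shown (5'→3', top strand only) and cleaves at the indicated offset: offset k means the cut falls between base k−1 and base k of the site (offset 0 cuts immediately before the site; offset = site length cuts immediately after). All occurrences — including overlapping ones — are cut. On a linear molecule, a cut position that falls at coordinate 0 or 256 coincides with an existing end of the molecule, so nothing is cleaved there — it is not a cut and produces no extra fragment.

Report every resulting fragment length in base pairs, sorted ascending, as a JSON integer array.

Per-enzyme occurrences:
  ZebVI (ACGTGG, off=4): no sites
  XjeIX (AATGTTA, off=7): no sites
  PtaVI (CGCCGATC, off=7): no sites

Pooled cuts: ∅

Fragments:
  no cuts → one linear fragment of 256 bp

[256]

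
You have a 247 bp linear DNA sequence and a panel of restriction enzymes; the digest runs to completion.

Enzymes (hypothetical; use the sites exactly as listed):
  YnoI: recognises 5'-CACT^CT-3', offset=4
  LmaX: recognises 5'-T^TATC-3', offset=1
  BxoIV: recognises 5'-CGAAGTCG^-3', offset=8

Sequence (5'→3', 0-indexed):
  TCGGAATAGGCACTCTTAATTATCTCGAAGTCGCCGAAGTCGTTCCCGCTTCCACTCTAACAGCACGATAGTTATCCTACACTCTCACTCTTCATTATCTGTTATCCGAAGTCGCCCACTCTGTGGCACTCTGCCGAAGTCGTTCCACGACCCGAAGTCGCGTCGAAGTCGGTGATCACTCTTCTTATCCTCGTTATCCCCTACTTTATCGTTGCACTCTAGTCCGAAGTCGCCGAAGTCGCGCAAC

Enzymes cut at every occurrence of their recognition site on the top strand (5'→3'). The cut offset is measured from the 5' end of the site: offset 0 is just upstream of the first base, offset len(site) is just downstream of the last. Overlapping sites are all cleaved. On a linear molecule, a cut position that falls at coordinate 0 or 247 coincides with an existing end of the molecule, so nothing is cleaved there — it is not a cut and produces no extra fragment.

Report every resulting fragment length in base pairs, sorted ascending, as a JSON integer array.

[5,6,6,6,6,6,7,9,9,9,9,10,11,11,12,12,12,12,13,14,14,14,16,18]

Per-enzyme occurrences:
  YnoI (CACTCT, off=4): starts [10, 52, 79, 85, 116, 126, 176, 214] → cuts [14, 56, 83, 89, 120, 130, 180, 218]
  LmaX (TTATC, off=1): starts [19, 71, 94, 101, 184, 193, 205] → cuts [20, 72, 95, 102, 185, 194, 206]
  BxoIV (CGAAGTCG, off=8): starts [25, 34, 106, 134, 152, 163, 224, 233] → cuts [33, 42, 114, 142, 160, 171, 232, 241]

Pooled cuts: [14, 20, 33, 42, 56, 72, 83, 89, 95, 102, 114, 120, 130, 142, 160, 171, 180, 185, 194, 206, 218, 232, 241]

Fragment lengths:
  [0,14): 14 bp
  [14,20): 6 bp
  [20,33): 13 bp
  [33,42): 9 bp
  [42,56): 14 bp
  [56,72): 16 bp
  [72,83): 11 bp
  [83,89): 6 bp
  [89,95): 6 bp
  [95,102): 7 bp
  [102,114): 12 bp
  [114,120): 6 bp
  [120,130): 10 bp
  [130,142): 12 bp
  [142,160): 18 bp
  [160,171): 11 bp
  [171,180): 9 bp
  [180,185): 5 bp
  [185,194): 9 bp
  [194,206): 12 bp
  [206,218): 12 bp
  [218,232): 14 bp
  [232,241): 9 bp
  [241,247): 6 bp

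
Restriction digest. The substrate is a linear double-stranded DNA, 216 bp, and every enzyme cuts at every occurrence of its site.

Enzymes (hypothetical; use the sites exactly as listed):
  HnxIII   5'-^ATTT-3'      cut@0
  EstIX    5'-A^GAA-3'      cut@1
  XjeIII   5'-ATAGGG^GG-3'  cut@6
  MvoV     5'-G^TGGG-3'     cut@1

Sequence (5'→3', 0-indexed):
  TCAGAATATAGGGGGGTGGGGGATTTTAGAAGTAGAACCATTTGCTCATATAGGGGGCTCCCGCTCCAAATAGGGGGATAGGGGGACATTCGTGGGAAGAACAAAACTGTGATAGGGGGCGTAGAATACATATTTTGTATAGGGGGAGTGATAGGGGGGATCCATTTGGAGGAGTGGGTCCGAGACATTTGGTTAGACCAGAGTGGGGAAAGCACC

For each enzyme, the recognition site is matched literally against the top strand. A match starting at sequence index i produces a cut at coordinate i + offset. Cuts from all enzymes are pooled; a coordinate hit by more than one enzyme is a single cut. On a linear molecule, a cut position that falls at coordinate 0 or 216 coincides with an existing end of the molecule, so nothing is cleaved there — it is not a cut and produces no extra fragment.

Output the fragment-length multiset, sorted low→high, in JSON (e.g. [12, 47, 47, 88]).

[3,3,5,6,6,6,6,6,7,8,8,9,10,11,12,12,13,13,16,17,19,20]

Scan for sites:
  HnxIII (ATTT, off=0): starts [22, 39, 131, 163, 186] → cuts [22, 39, 131, 163, 186]
  EstIX (AGAA, off=1): starts [2, 27, 33, 97, 122] → cuts [3, 28, 34, 98, 123]
  XjeIII (ATAGGGGG, off=6): starts [7, 49, 69, 77, 111, 138, 150] → cuts [13, 55, 75, 83, 117, 144, 156]
  MvoV (GTGGG, off=1): starts [15, 91, 173, 202] → cuts [16, 92, 174, 203]

All cut coordinates (distinct, sorted): [3, 13, 16, 22, 28, 34, 39, 55, 75, 83, 92, 98, 117, 123, 131, 144, 156, 163, 174, 186, 203]

Fragments:
  [0,3): 3 bp
  [3,13): 10 bp
  [13,16): 3 bp
  [16,22): 6 bp
  [22,28): 6 bp
  [28,34): 6 bp
  [34,39): 5 bp
  [39,55): 16 bp
  [55,75): 20 bp
  [75,83): 8 bp
  [83,92): 9 bp
  [92,98): 6 bp
  [98,117): 19 bp
  [117,123): 6 bp
  [123,131): 8 bp
  [131,144): 13 bp
  [144,156): 12 bp
  [156,163): 7 bp
  [163,174): 11 bp
  [174,186): 12 bp
  [186,203): 17 bp
  [203,216): 13 bp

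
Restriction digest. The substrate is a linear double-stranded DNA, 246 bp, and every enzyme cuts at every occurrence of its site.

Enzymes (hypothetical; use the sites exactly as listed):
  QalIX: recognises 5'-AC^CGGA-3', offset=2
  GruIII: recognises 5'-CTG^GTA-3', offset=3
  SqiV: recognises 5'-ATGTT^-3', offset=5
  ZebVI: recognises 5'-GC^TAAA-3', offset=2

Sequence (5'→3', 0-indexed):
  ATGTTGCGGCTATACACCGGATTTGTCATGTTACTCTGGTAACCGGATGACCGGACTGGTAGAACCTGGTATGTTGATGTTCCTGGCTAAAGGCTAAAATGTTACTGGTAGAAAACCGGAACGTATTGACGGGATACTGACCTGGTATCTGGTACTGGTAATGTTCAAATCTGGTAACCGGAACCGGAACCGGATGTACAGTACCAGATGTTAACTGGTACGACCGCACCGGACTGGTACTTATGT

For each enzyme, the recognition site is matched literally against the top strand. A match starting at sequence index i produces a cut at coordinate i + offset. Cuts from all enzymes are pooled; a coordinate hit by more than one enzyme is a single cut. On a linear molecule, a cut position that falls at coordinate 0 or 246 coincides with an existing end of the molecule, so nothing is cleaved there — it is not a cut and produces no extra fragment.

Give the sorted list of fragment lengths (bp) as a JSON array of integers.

Scan for sites:
  QalIX ACCGGA/2: at [15, 41, 49, 114, 176, 182, 188, 227] ⇒ [17, 43, 51, 116, 178, 184, 190, 229]
  GruIII CTGGTA/3: at [35, 55, 65, 104, 141, 148, 154, 170, 214, 233] ⇒ [38, 58, 68, 107, 144, 151, 157, 173, 217, 236]
  SqiV ATGTT/5: at [0, 27, 70, 76, 98, 160, 207] ⇒ [5, 32, 75, 81, 103, 165, 212]
  ZebVI GCTAAA/2: at [85, 92] ⇒ [87, 94]

Pooled cuts: [5, 17, 32, 38, 43, 51, 58, 68, 75, 81, 87, 94, 103, 107, 116, 144, 151, 157, 165, 173, 178, 184, 190, 212, 217, 229, 236]

Fragments:
  [0,5): 5 bp
  [5,17): 12 bp
  [17,32): 15 bp
  [32,38): 6 bp
  [38,43): 5 bp
  [43,51): 8 bp
  [51,58): 7 bp
  [58,68): 10 bp
  [68,75): 7 bp
  [75,81): 6 bp
  [81,87): 6 bp
  [87,94): 7 bp
  [94,103): 9 bp
  [103,107): 4 bp
  [107,116): 9 bp
  [116,144): 28 bp
  [144,151): 7 bp
  [151,157): 6 bp
  [157,165): 8 bp
  [165,173): 8 bp
  [173,178): 5 bp
  [178,184): 6 bp
  [184,190): 6 bp
  [190,212): 22 bp
  [212,217): 5 bp
  [217,229): 12 bp
  [229,236): 7 bp
  [236,246): 10 bp

[4,5,5,5,5,6,6,6,6,6,6,7,7,7,7,7,8,8,8,9,9,10,10,12,12,15,22,28]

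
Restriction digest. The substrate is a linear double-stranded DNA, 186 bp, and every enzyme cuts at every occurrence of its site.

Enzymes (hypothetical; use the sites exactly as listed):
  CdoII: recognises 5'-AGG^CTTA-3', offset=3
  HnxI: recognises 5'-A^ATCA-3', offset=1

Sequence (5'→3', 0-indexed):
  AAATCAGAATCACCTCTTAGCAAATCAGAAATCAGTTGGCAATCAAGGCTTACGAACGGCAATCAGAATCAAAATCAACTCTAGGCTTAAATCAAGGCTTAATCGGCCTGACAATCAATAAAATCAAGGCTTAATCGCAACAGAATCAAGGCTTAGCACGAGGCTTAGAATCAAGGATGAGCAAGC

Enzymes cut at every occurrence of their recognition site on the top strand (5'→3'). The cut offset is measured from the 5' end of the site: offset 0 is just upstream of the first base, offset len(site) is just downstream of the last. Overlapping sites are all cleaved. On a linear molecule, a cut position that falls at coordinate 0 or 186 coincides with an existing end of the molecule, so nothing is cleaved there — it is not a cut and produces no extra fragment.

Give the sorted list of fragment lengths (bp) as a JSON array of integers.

[2,5,6,6,6,6,7,7,7,7,7,9,11,12,12,13,15,15,16,17]

Per-enzyme occurrences:
  CdoII AGGCTTA/3: at [45, 82, 94, 126, 148, 160] ⇒ [48, 85, 97, 129, 151, 163]
  HnxI AATCA/1: at [1, 7, 22, 29, 40, 60, 66, 72, 89, 112, 121, 143, 168] ⇒ [2, 8, 23, 30, 41, 61, 67, 73, 90, 113, 122, 144, 169]

All cut coordinates (distinct, sorted): [2, 8, 23, 30, 41, 48, 61, 67, 73, 85, 90, 97, 113, 122, 129, 144, 151, 163, 169]

Fragment lengths:
  [0,2): 2 bp
  [2,8): 6 bp
  [8,23): 15 bp
  [23,30): 7 bp
  [30,41): 11 bp
  [41,48): 7 bp
  [48,61): 13 bp
  [61,67): 6 bp
  [67,73): 6 bp
  [73,85): 12 bp
  [85,90): 5 bp
  [90,97): 7 bp
  [97,113): 16 bp
  [113,122): 9 bp
  [122,129): 7 bp
  [129,144): 15 bp
  [144,151): 7 bp
  [151,163): 12 bp
  [163,169): 6 bp
  [169,186): 17 bp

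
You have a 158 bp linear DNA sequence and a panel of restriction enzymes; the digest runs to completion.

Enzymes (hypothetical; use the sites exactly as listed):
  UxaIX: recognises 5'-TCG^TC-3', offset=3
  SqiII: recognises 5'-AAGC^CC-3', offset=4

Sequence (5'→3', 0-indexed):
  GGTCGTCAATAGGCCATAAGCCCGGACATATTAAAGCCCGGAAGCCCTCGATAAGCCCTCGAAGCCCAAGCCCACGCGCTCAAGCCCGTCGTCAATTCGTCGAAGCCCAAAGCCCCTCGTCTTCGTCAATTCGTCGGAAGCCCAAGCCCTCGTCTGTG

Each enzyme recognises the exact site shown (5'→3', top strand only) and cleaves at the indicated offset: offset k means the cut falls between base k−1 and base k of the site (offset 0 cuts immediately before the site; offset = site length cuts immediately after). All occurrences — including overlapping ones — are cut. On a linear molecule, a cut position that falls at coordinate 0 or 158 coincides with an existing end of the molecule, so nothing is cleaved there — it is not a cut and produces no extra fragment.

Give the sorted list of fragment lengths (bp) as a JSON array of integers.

[5,5,6,6,6,6,6,6,7,7,8,8,8,8,9,11,14,16,16]

Per-enzyme occurrences:
  UxaIX (TCGTC, off=3): starts [2, 88, 96, 116, 122, 130, 149] → cuts [5, 91, 99, 119, 125, 133, 152]
  SqiII (AAGCCC, off=4): starts [17, 33, 41, 52, 61, 67, 81, 102, 109, 137, 143] → cuts [21, 37, 45, 56, 65, 71, 85, 106, 113, 141, 147]

Pooled cuts: [5, 21, 37, 45, 56, 65, 71, 85, 91, 99, 106, 113, 119, 125, 133, 141, 147, 152]

Fragment lengths:
  [0,5): 5 bp
  [5,21): 16 bp
  [21,37): 16 bp
  [37,45): 8 bp
  [45,56): 11 bp
  [56,65): 9 bp
  [65,71): 6 bp
  [71,85): 14 bp
  [85,91): 6 bp
  [91,99): 8 bp
  [99,106): 7 bp
  [106,113): 7 bp
  [113,119): 6 bp
  [119,125): 6 bp
  [125,133): 8 bp
  [133,141): 8 bp
  [141,147): 6 bp
  [147,152): 5 bp
  [152,158): 6 bp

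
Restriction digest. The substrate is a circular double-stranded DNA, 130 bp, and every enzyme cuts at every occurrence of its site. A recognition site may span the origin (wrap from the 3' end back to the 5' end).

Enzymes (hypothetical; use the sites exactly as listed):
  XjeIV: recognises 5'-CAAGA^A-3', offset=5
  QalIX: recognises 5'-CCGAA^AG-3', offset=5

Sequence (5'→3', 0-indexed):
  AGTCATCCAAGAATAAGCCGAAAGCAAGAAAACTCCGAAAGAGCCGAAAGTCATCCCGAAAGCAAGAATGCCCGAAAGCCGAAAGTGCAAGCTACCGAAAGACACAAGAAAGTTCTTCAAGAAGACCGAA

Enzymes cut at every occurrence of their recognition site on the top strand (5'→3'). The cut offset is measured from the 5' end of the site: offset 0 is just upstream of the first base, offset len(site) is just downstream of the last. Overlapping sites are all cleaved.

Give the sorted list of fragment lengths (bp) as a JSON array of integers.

Per-enzyme occurrences:
  XjeIV (CAAGAA, off=5): starts [7, 24, 62, 104, 117] → cuts [12, 29, 67, 109, 122]
  QalIX (CCGAAAG, off=5): starts [17, 34, 43, 55, 71, 78, 94, 125] → cuts [0, 22, 39, 48, 60, 76, 83, 99]

Pooled cuts: [0, 12, 22, 29, 39, 48, 60, 67, 76, 83, 99, 109, 122]

Fragment lengths:
  0→12: 12 bp
  12→22: 10 bp
  22→29: 7 bp
  29→39: 10 bp
  39→48: 9 bp
  48→60: 12 bp
  60→67: 7 bp
  67→76: 9 bp
  76→83: 7 bp
  83→99: 16 bp
  99→109: 10 bp
  109→122: 13 bp
  122→0 (wrap): 130-122+0 = 8 bp

[7,7,7,8,9,9,10,10,10,12,12,13,16]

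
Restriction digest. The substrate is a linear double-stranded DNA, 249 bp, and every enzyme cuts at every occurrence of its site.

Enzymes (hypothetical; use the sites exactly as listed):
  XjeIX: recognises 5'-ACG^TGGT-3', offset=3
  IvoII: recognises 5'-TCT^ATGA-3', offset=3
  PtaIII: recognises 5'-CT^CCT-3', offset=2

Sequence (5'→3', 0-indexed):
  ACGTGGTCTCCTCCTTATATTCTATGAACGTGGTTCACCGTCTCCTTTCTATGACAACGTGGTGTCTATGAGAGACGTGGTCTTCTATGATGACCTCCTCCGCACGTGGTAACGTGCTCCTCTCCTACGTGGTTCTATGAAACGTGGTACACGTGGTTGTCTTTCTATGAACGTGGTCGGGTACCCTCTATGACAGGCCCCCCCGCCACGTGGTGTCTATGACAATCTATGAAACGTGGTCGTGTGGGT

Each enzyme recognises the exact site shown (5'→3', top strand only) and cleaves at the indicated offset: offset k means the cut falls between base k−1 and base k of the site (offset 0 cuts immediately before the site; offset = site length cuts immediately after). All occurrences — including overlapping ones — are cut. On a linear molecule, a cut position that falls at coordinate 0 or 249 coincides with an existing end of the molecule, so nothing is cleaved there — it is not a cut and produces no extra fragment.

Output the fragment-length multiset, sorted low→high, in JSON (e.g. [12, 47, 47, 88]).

Site scan:
  XjeIX ACGTGGT/3: at [0, 27, 56, 74, 103, 126, 141, 150, 170, 207, 233] ⇒ [3, 30, 59, 77, 106, 129, 144, 153, 173, 210, 236]
  IvoII TCTATGA/3: at [20, 47, 64, 83, 133, 163, 186, 215, 225] ⇒ [23, 50, 67, 86, 136, 166, 189, 218, 228]
  PtaIII CTCCT/2: at [7, 10, 41, 94, 116, 121] ⇒ [9, 12, 43, 96, 118, 123]

All cut coordinates (distinct, sorted): [3, 9, 12, 23, 30, 43, 50, 59, 67, 77, 86, 96, 106, 118, 123, 129, 136, 144, 153, 166, 173, 189, 210, 218, 228, 236]

Fragments:
  [0,3): 3 bp
  [3,9): 6 bp
  [9,12): 3 bp
  [12,23): 11 bp
  [23,30): 7 bp
  [30,43): 13 bp
  [43,50): 7 bp
  [50,59): 9 bp
  [59,67): 8 bp
  [67,77): 10 bp
  [77,86): 9 bp
  [86,96): 10 bp
  [96,106): 10 bp
  [106,118): 12 bp
  [118,123): 5 bp
  [123,129): 6 bp
  [129,136): 7 bp
  [136,144): 8 bp
  [144,153): 9 bp
  [153,166): 13 bp
  [166,173): 7 bp
  [173,189): 16 bp
  [189,210): 21 bp
  [210,218): 8 bp
  [218,228): 10 bp
  [228,236): 8 bp
  [236,249): 13 bp

[3,3,5,6,6,7,7,7,7,8,8,8,8,9,9,9,10,10,10,10,11,12,13,13,13,16,21]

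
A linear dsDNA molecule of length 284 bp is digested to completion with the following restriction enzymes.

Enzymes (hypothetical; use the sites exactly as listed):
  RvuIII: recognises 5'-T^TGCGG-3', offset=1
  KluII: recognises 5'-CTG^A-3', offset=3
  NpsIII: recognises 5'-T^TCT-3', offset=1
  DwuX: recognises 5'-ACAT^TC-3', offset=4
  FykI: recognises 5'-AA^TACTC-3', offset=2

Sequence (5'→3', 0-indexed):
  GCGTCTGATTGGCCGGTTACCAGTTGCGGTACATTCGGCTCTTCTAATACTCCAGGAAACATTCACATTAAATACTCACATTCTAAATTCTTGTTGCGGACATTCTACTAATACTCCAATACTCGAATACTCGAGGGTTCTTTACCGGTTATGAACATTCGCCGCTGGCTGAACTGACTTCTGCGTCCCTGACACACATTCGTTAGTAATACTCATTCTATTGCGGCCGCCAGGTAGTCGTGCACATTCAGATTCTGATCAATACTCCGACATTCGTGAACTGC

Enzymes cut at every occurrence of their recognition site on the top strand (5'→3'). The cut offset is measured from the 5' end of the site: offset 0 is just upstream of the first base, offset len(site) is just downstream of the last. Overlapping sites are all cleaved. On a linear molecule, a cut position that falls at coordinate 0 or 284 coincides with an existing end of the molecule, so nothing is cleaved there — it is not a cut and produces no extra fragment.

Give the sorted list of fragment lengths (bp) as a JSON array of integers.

[3,4,5,5,5,5,6,6,7,7,7,8,8,8,8,8,9,9,10,10,10,11,11,11,12,13,15,17,20,26]

Per-enzyme occurrences:
  RvuIII (TTGCGG, off=1): starts [23, 93, 220] → cuts [24, 94, 221]
  KluII (CTGA, off=3): starts [4, 168, 173, 188, 254] → cuts [7, 171, 176, 191, 257]
  NpsIII (TTCT, off=1): starts [41, 80, 87, 102, 137, 178, 215, 252] → cuts [42, 81, 88, 103, 138, 179, 216, 253]
  DwuX (ACATTC, off=4): starts [30, 58, 77, 99, 154, 195, 243, 269] → cuts [34, 62, 81, 103, 158, 199, 247, 273]
  FykI (AATACTC, off=2): starts [45, 70, 109, 117, 125, 207, 260] → cuts [47, 72, 111, 119, 127, 209, 262]

All cut coordinates (distinct, sorted): [7, 24, 34, 42, 47, 62, 72, 81, 88, 94, 103, 111, 119, 127, 138, 158, 171, 176, 179, 191, 199, 209, 216, 221, 247, 253, 257, 262, 273]

Fragments:
  [0,7): 7 bp
  [7,24): 17 bp
  [24,34): 10 bp
  [34,42): 8 bp
  [42,47): 5 bp
  [47,62): 15 bp
  [62,72): 10 bp
  [72,81): 9 bp
  [81,88): 7 bp
  [88,94): 6 bp
  [94,103): 9 bp
  [103,111): 8 bp
  [111,119): 8 bp
  [119,127): 8 bp
  [127,138): 11 bp
  [138,158): 20 bp
  [158,171): 13 bp
  [171,176): 5 bp
  [176,179): 3 bp
  [179,191): 12 bp
  [191,199): 8 bp
  [199,209): 10 bp
  [209,216): 7 bp
  [216,221): 5 bp
  [221,247): 26 bp
  [247,253): 6 bp
  [253,257): 4 bp
  [257,262): 5 bp
  [262,273): 11 bp
  [273,284): 11 bp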